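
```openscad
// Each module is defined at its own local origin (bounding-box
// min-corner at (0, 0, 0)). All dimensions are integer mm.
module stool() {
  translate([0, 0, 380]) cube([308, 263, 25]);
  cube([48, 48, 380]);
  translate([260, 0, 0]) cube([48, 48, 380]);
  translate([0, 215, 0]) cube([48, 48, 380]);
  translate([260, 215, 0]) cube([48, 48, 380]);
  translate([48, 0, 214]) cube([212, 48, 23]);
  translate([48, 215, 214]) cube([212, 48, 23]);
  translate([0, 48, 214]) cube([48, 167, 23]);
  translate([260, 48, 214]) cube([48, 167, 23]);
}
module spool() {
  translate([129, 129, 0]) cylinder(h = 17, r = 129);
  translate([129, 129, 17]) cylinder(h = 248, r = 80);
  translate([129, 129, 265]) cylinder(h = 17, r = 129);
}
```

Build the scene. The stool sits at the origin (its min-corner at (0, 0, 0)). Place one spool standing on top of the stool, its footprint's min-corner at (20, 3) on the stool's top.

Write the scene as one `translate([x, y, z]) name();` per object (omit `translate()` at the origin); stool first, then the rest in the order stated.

stool();
translate([20, 3, 405]) spool();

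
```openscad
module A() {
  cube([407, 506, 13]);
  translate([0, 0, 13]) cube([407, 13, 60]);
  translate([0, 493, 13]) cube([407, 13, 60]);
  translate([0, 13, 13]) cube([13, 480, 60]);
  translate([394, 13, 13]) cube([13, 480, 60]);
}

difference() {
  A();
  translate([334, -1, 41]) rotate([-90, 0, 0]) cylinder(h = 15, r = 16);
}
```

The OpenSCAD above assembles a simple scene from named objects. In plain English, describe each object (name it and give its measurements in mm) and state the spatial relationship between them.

A is an open-topped rectangular box: outside dimensions 407×506×73 mm, with a uniform wall and base thickness of 13 mm. The base is a full 407×506 slab on the floor; four walls sit on top of the base. The front and back walls (the −y and +y sides) span the full width; the two side walls fit between them.

The open box has a circular hole of radius 16 mm through its front wall, centred at (x = 334, z = 41).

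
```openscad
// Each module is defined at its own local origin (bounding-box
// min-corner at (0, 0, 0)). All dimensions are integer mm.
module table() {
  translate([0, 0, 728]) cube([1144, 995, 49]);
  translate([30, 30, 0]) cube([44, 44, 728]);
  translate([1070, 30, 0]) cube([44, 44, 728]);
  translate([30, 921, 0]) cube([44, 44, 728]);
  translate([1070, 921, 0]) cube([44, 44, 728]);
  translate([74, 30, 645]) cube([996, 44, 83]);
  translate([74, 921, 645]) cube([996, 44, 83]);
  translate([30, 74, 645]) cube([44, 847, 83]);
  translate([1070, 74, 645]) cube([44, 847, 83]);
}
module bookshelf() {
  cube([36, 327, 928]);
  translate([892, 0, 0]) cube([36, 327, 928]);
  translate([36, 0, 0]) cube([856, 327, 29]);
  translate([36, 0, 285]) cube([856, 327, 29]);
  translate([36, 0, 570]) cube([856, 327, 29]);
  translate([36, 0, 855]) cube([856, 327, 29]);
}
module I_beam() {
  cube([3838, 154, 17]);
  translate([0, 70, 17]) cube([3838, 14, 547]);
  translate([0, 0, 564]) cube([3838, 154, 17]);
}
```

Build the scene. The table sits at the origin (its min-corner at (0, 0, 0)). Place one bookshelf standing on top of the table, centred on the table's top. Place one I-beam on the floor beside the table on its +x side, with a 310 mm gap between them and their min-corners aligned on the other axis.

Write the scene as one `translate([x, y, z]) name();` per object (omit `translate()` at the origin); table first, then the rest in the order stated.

table();
translate([108, 334, 777]) bookshelf();
translate([1454, 0, 0]) I_beam();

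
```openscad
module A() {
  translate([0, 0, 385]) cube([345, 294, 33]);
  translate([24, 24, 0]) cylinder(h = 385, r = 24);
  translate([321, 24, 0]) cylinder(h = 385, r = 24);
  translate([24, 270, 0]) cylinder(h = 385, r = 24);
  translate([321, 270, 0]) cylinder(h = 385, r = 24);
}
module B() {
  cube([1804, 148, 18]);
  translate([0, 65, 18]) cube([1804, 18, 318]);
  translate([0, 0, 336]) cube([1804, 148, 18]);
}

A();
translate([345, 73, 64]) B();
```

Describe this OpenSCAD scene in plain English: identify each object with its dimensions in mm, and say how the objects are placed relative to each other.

A is a four-legged stool. The seat is a 345×294×33 mm slab whose top surface is at z = 418 mm; four round legs, each 48 mm in diameter, run from the floor (z = 0) to the underside of the seat, each leg's axis is inset half a diameter from the nearest pair of seat edges (so the leg's bounding box is flush with the corner).

B is an I-beam lying along x, 1804 mm long. Overall section height 354 mm. Two flanges 148 mm wide (y) and 18 mm thick, one on the floor and one at the top; a web 18 mm thick runs between them, centred on the flange width.

The I-beam is beside the stool with their tops flush at z = 418.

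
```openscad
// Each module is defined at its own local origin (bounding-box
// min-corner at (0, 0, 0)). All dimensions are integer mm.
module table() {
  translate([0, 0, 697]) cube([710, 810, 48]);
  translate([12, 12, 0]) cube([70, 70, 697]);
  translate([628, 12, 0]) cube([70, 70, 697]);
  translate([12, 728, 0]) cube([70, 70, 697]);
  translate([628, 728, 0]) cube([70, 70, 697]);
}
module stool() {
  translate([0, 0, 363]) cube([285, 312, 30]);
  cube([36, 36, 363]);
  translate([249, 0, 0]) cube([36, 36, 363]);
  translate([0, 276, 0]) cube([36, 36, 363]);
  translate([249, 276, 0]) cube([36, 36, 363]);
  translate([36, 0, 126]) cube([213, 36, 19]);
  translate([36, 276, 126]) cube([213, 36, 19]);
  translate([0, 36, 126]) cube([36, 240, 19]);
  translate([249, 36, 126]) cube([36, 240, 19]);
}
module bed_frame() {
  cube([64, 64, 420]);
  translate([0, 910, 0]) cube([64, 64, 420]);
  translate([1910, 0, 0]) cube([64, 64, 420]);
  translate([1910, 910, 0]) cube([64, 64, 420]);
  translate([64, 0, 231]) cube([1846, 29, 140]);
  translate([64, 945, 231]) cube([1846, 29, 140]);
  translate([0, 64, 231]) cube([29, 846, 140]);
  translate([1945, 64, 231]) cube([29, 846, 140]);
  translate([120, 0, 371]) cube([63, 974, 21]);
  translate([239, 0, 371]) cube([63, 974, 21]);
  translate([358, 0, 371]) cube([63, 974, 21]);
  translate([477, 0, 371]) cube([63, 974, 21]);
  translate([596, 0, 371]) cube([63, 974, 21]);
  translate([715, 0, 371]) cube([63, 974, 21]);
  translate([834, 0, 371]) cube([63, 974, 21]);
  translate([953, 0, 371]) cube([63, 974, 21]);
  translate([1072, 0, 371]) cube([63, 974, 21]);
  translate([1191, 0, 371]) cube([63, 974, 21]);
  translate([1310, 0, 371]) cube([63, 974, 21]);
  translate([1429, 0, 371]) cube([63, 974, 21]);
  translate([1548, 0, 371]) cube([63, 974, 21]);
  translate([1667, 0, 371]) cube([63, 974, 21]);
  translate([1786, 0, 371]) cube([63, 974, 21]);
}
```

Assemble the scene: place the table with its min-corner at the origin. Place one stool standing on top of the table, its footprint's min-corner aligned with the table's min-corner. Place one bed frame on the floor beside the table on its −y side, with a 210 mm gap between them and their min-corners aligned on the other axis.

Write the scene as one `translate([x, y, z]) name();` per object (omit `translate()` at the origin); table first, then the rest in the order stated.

table();
translate([0, 0, 745]) stool();
translate([0, -1184, 0]) bed_frame();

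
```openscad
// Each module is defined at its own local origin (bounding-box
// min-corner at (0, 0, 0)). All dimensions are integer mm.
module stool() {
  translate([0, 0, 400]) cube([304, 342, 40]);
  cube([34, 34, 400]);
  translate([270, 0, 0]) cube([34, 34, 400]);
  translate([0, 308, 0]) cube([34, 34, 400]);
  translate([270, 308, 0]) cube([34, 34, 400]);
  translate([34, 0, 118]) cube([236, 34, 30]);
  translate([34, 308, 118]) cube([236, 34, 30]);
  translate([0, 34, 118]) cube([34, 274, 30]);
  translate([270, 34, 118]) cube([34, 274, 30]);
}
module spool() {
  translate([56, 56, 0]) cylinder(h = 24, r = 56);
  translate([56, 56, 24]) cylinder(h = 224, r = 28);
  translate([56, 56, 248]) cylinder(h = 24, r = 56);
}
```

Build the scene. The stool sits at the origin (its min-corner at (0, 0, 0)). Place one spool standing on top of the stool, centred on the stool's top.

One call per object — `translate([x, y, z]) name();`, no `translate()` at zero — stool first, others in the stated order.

stool();
translate([96, 115, 440]) spool();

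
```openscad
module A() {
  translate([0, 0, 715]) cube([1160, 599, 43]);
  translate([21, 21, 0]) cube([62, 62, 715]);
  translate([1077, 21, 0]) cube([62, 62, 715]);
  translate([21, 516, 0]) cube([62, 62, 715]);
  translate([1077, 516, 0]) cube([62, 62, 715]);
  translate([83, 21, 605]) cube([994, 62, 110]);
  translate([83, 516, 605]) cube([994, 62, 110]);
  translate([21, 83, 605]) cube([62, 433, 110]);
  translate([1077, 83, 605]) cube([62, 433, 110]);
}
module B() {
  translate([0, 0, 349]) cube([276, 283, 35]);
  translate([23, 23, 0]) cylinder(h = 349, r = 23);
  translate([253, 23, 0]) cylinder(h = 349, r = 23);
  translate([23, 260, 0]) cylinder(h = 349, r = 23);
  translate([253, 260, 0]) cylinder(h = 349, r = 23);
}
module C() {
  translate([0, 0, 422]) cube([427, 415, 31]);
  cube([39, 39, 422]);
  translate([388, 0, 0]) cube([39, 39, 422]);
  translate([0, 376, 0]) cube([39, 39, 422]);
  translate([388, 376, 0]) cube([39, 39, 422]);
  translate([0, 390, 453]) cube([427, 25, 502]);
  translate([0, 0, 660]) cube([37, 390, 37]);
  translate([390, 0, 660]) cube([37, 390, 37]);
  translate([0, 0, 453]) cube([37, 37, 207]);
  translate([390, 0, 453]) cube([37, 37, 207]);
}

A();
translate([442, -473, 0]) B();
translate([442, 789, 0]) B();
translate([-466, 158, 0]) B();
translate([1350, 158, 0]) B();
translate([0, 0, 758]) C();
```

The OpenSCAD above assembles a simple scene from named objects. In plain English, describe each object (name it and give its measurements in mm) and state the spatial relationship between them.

A is a table: top 1160 mm (x) × 599 mm (y), 43 mm thick, upper face at z = 758 mm, on four 62×62 mm square legs, each inset 21 mm from the nearest pair of top edges, running from z = 0 to the bottom of the top. Four apron rails, 62 mm thick and 110 mm tall, run between adjacent legs with their top edges flush with the underside of the top and their outer faces flush with the legs' outer faces.

B is a simple wooden stool: a rectangular seat 276 mm (x) by 283 mm (y), 35 mm thick, top face at z = 384 mm, on four round legs, each 46 mm in diameter. The legs rest on z = 0, each leg's axis is inset half a diameter from the nearest pair of seat edges (so the leg's bounding box is flush with the corner).

C is a chair: 427×415 mm seat, 31 mm thick, top at z = 453 mm, on four 39 mm square corner legs flush with the seat edges. A 25 mm thick backrest slab spans the full seat width, extending 502 mm above the seat top, its back face flush with the seat's +y edge. Two armrests of 37×37 mm section run along each side from the seat's front edge to the front of the backrest, top faces 244 mm above the seat top and outer faces flush with the seat's x-edges; a 37×37 mm post under the front of each armrest stands on the seat at the front corner.

Four stools sit around the table at the −y, +y, −x, +x sides. The chair is on top of the table.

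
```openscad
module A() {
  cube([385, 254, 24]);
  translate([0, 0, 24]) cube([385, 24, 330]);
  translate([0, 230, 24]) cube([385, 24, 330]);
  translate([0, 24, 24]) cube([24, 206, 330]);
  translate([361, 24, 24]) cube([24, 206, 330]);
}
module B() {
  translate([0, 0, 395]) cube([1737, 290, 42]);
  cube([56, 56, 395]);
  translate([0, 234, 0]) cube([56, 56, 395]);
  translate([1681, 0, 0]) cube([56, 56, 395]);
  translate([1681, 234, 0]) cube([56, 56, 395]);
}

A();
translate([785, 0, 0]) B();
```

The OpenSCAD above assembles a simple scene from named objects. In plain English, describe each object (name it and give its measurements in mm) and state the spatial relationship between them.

A is an open storage box with external size 385×254×354 mm and wall thickness 24 mm (the base is also 24 mm thick). The base covers the whole footprint; the four walls stand on the base, with the y-facing walls full-width and the x-facing walls fitting between their inner faces.

B is a bench: a 1737×290 mm seat slab, 42 mm thick, top at z = 437 mm, on four 56×56 mm square legs flush with the seat corners and standing on z = 0.

The bench is on the floor beside the open box on its +x side.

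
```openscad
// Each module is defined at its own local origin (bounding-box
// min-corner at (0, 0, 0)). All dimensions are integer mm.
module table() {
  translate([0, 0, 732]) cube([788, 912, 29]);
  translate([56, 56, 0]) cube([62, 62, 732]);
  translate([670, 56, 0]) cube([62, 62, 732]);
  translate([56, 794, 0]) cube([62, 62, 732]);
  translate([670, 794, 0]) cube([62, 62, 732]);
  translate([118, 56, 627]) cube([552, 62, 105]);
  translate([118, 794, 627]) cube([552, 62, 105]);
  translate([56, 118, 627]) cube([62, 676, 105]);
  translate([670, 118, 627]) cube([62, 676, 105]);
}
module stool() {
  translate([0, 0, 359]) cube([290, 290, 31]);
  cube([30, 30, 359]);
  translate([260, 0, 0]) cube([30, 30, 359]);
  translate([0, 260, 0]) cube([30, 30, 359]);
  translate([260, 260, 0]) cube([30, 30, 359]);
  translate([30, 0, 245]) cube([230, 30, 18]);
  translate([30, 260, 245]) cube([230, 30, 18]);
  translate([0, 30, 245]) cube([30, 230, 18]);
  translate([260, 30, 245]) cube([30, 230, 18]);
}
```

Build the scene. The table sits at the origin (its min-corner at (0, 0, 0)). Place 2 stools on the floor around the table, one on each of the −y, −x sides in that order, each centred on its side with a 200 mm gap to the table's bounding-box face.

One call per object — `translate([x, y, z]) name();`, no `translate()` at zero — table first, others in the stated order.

table();
translate([249, -490, 0]) stool();
translate([-490, 311, 0]) stool();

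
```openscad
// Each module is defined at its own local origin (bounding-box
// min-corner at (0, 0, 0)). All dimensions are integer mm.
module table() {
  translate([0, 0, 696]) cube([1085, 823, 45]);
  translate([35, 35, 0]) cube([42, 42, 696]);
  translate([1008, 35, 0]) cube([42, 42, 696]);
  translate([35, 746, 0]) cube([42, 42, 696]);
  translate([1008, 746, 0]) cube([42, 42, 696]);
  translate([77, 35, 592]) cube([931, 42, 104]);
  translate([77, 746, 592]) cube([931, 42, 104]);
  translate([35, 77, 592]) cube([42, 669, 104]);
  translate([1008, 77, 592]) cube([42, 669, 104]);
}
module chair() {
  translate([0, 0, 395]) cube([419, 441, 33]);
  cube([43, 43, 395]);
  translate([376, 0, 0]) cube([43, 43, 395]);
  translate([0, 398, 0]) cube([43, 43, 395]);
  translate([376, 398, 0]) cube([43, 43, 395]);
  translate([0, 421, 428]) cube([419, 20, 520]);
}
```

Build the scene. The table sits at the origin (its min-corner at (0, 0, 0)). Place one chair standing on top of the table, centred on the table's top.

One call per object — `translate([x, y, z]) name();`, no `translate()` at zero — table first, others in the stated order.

table();
translate([333, 191, 741]) chair();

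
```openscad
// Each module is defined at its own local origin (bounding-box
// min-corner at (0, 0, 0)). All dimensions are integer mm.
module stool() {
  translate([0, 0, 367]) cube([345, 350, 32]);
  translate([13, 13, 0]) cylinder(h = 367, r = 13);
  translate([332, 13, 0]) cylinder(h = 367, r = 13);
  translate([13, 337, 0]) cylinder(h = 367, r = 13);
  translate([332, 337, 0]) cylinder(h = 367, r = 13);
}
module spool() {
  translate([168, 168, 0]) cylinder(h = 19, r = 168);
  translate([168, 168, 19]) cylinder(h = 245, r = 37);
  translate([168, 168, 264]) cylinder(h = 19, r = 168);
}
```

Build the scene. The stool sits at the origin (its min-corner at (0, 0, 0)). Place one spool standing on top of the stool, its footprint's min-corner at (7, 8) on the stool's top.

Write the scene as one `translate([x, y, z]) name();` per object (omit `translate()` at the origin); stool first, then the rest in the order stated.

stool();
translate([7, 8, 399]) spool();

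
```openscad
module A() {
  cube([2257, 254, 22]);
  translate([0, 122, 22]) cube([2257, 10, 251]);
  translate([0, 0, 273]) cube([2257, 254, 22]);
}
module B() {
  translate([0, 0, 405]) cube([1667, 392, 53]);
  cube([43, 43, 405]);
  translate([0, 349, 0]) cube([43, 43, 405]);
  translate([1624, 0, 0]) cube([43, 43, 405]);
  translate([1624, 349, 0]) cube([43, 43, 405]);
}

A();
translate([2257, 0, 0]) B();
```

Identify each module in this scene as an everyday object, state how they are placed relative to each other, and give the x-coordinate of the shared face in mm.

The I-beam's +x face and the bench's −x face are both at x = 2257 mm.

A is an I-beam. B is a bench. The bench is against the I-beam's +x side, with their −y faces flush. The x-coordinate of the shared face is 2257 mm.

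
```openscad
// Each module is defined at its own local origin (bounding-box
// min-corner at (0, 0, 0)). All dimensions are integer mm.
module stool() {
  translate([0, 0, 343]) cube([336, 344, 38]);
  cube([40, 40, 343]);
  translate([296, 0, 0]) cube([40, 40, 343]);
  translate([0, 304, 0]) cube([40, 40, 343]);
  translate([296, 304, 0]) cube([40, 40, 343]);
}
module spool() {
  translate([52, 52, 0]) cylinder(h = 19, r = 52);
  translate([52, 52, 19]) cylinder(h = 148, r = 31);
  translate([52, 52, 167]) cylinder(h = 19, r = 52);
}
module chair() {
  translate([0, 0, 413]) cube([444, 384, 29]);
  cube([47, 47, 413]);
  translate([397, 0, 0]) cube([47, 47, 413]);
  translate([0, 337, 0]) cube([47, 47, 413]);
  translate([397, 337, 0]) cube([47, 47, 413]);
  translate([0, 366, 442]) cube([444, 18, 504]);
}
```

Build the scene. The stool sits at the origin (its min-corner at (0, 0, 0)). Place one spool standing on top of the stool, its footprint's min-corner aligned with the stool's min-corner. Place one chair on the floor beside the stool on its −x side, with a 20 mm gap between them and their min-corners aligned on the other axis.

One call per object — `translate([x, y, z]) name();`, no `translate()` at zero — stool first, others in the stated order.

stool();
translate([0, 0, 381]) spool();
translate([-464, 0, 0]) chair();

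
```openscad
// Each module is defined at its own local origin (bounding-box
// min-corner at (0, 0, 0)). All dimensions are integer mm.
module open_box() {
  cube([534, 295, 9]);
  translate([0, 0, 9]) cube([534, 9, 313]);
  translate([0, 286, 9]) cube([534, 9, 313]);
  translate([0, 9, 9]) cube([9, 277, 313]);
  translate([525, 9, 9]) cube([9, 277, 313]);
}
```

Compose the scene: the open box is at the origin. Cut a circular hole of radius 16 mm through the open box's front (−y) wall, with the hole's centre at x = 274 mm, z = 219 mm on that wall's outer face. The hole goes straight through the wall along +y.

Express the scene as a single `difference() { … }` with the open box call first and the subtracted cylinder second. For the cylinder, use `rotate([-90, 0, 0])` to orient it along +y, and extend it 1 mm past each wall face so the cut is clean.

difference() {
  open_box();
  translate([274, -1, 219]) rotate([-90, 0, 0]) cylinder(h = 11, r = 16);
}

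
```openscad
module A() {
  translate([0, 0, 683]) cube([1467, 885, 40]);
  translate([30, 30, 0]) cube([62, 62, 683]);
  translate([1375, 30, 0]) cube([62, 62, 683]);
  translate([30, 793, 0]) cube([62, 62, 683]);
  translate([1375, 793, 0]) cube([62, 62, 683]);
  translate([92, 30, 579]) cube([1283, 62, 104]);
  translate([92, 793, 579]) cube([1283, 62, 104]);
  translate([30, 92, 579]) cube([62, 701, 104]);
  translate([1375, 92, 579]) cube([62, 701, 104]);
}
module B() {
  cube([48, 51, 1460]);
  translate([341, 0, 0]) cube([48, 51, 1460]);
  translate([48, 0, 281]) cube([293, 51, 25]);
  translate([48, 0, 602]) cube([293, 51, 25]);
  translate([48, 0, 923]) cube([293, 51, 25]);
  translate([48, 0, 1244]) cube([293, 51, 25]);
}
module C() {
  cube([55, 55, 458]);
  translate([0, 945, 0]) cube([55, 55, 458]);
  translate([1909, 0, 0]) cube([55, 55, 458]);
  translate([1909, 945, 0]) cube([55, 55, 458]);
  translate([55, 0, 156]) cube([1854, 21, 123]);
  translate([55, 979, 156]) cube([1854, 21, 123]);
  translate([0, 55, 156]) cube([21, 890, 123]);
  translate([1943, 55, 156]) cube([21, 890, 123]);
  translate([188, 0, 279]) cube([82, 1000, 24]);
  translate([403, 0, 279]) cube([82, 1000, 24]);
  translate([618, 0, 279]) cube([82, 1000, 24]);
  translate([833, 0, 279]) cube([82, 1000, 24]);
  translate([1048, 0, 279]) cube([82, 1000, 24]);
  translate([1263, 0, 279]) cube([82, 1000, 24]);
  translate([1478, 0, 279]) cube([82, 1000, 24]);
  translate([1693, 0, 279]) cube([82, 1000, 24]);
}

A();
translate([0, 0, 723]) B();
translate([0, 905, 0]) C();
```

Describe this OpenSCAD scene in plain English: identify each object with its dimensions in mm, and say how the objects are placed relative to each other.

A is a table with a 1467×885 mm rectangular top, 40 mm thick, top surface at z = 723 mm, supported by four 62×62 mm square legs, each inset 30 mm from the nearest pair of top edges, running from the floor. Four apron rails, 62 mm thick and 104 mm tall, run between adjacent legs with their top edges flush with the underside of the top and their outer faces flush with the legs' outer faces.

B is a straight ladder. Two 48×51 mm vertical rails, 1460 mm tall, stand 389 mm apart (outside-to-outside) with their front faces coplanar on the −y side. 4 rungs, each 51 mm deep and 25 mm tall, span between the inner faces of the rails, front faces flush with the rails. The lowest rung's underside is at z = 281 mm and rungs are spaced 321 mm apart (underside to underside).

C is a bed frame 1964 mm long (x) by 1000 mm wide (y). Four 55×55 mm corner posts, 458 mm tall, at the corners of the footprint. Four rails of 21 mm thickness and 123 mm height run between adjacent posts with their undersides at z = 156 mm, their outer faces flush with the outside of the frame (the two x-running rails run between the posts' inner faces; the two y-running rails run between the posts' inner faces). 8 slats, each 82 mm wide (x) and 24 mm thick, lie across the top of the two x-running rails, running the full 1000 mm width of the frame in y; the slats are evenly spaced along x between the inner faces of the end posts with equal gaps (rounded down to the nearest mm) at the −x end and between each pair — any rounding remainder accumulates at the +x end.

The ladder is on top of the table. The bed frame is on the floor beside the table on its +y side.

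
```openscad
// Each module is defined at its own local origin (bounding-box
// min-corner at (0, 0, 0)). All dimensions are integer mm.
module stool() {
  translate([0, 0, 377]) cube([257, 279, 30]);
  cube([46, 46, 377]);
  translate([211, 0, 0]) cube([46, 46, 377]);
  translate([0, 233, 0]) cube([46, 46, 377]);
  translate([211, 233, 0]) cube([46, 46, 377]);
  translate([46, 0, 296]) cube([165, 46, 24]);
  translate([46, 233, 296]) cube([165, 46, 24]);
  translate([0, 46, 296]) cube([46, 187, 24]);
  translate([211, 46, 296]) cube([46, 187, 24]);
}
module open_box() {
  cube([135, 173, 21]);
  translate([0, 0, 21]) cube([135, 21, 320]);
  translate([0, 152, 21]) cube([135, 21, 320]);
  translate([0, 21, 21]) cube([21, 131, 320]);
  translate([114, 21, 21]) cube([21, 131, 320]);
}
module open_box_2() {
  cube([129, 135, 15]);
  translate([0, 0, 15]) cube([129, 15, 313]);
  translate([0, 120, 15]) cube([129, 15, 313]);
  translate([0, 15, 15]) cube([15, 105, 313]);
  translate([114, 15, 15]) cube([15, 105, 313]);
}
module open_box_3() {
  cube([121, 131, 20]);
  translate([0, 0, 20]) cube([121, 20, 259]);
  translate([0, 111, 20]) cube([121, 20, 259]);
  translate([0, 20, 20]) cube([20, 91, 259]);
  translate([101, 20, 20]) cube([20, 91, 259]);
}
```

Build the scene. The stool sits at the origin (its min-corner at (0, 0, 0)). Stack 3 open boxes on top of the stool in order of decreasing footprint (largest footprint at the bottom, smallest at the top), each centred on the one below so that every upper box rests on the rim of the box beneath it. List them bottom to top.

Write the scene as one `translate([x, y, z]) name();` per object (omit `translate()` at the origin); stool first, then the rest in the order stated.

stool();
translate([61, 53, 407]) open_box();
translate([64, 72, 748]) open_box_2();
translate([68, 74, 1076]) open_box_3();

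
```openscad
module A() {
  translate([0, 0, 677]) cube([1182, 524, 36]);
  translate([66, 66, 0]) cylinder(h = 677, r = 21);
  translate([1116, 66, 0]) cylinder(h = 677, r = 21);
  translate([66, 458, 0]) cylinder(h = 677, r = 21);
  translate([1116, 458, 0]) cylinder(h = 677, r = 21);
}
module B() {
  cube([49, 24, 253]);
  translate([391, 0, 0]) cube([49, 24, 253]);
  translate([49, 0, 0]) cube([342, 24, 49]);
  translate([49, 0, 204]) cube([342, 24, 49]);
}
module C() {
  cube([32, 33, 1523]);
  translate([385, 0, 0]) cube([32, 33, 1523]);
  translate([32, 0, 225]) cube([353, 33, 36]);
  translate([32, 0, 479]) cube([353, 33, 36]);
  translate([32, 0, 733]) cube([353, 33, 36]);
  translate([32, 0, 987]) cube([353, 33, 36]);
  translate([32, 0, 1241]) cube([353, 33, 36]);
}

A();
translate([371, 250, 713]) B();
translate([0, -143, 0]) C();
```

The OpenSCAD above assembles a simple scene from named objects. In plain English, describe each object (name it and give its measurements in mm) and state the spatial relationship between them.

A is a rectangular dining table. The top is 1182×524×36 mm with its upper surface at z = 713 mm. It stands on four round legs of 42 mm diameter, each leg's bounding box inset 45 mm from the nearest pair of top edges, running from the floor to the underside of the top.

B is a rectangular picture frame lying in the x–z plane (depth along y). The opening is 342 mm wide (x) by 155 mm tall (z), surrounded by a border 49 mm wide on all four sides. The frame is 24 mm deep and is made of two full-height vertical stiles with two horizontal rails fitted between them.

C is a straight ladder. Two 32×33 mm vertical rails, 1523 mm tall, stand 417 mm apart (outside-to-outside) with their front faces coplanar on the −y side. 5 rungs, each 33 mm deep and 36 mm tall, span between the inner faces of the rails, front faces flush with the rails. The lowest rung's underside is at z = 225 mm and rungs are spaced 254 mm apart (underside to underside).

The picture frame is on top of the table, centred. The ladder is on the floor beside the table on its −y side.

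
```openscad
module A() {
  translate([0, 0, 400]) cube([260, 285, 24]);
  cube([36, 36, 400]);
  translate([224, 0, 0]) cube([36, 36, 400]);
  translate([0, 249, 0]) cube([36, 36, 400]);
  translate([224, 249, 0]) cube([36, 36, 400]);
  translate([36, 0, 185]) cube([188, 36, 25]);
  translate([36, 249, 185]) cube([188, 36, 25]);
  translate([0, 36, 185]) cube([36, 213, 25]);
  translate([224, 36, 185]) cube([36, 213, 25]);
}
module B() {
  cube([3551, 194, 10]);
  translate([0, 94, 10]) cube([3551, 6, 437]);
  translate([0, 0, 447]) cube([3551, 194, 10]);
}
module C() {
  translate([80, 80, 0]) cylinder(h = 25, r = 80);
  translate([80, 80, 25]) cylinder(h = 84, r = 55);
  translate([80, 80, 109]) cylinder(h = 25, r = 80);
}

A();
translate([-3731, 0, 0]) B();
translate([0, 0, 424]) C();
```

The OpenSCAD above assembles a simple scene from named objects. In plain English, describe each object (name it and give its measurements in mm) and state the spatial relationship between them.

A is a four-legged stool. The seat is 260×285 mm, 24 mm thick, top at z = 424 mm. It stands on four square legs, each 36×36 mm in cross-section, from z = 0 to the seat underside, each flush with a corner of the seat. Four stretchers, 36 mm wide and 25 mm tall, connect adjacent legs with their undersides at z = 185 mm, each running between the inner faces of the legs it joins and aligned with the legs' outer faces on the other axis.

B is an I-beam lying along x, 3551 mm long. Overall section height 457 mm. Two flanges 194 mm wide (y) and 10 mm thick, one on the floor and one at the top; a web 6 mm thick runs between them, centred on the flange width.

C is a spool: two coaxial disc flanges of radius 80 mm and thickness 25 mm, joined by a core cylinder of radius 55 mm and height 84 mm. The lower flange rests on z = 0 and the three cylinders share a vertical axis.

The I-beam is on the floor beside the stool on its −x side. The spool is on top of the stool.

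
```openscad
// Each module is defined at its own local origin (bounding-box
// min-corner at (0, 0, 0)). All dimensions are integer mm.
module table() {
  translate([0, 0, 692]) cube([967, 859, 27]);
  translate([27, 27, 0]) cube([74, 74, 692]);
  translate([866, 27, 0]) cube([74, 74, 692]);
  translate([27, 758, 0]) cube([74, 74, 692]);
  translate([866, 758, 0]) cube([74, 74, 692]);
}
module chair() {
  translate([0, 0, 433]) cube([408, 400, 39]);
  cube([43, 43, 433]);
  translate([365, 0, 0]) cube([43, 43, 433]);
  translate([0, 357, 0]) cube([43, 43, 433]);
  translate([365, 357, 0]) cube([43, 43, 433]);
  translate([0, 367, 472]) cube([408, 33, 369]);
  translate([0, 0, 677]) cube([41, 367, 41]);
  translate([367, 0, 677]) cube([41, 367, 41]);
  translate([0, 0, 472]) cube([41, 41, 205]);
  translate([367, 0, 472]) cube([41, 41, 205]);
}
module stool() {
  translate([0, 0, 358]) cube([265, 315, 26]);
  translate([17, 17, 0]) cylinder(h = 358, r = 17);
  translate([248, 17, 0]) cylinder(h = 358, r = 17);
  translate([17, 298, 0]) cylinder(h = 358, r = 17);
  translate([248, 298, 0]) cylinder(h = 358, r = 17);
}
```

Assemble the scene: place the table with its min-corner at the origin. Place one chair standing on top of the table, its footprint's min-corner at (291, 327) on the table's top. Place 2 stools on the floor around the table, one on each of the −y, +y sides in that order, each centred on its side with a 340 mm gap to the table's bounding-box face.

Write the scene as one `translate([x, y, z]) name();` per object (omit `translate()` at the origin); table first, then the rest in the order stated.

table();
translate([291, 327, 719]) chair();
translate([351, -655, 0]) stool();
translate([351, 1199, 0]) stool();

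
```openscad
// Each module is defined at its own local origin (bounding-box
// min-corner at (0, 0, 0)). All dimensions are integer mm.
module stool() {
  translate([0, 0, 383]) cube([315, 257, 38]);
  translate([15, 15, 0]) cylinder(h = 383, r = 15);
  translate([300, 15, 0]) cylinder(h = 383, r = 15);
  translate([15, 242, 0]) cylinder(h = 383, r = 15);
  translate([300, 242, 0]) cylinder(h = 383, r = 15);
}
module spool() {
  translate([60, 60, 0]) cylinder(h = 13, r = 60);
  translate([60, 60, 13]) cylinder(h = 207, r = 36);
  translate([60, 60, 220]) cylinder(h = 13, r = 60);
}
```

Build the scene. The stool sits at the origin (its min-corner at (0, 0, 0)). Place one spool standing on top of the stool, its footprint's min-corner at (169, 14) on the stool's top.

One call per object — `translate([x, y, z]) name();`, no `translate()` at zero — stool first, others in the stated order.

stool();
translate([169, 14, 421]) spool();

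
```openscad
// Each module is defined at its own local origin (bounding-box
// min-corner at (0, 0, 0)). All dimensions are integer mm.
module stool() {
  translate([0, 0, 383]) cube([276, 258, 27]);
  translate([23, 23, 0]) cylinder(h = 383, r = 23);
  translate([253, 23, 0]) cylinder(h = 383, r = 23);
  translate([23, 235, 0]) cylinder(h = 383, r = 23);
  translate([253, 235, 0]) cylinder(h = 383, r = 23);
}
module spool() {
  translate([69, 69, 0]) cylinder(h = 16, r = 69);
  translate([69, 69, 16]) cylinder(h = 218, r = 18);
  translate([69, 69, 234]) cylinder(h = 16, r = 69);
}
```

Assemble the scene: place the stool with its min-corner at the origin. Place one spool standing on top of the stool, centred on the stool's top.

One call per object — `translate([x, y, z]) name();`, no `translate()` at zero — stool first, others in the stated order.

stool();
translate([69, 60, 410]) spool();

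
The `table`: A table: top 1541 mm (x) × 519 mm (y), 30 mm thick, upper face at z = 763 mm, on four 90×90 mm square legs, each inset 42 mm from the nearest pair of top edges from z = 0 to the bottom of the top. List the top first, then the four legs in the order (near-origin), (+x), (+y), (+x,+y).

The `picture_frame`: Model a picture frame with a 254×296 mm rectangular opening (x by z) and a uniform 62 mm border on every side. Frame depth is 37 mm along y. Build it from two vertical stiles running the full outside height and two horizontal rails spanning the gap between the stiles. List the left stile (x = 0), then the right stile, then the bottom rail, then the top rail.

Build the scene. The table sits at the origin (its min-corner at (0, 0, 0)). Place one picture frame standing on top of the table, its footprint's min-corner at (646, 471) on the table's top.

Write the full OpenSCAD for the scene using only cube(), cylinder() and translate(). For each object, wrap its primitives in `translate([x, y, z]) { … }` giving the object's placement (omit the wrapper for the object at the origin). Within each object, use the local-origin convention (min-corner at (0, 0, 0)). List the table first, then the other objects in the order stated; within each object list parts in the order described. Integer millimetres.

translate([0, 0, 733]) cube([1541, 519, 30]);
translate([42, 42, 0]) cube([90, 90, 733]);
translate([1409, 42, 0]) cube([90, 90, 733]);
translate([42, 387, 0]) cube([90, 90, 733]);
translate([1409, 387, 0]) cube([90, 90, 733]);
translate([646, 471, 763]) {
  cube([62, 37, 420]);
  translate([316, 0, 0]) cube([62, 37, 420]);
  translate([62, 0, 0]) cube([254, 37, 62]);
  translate([62, 0, 358]) cube([254, 37, 62]);
}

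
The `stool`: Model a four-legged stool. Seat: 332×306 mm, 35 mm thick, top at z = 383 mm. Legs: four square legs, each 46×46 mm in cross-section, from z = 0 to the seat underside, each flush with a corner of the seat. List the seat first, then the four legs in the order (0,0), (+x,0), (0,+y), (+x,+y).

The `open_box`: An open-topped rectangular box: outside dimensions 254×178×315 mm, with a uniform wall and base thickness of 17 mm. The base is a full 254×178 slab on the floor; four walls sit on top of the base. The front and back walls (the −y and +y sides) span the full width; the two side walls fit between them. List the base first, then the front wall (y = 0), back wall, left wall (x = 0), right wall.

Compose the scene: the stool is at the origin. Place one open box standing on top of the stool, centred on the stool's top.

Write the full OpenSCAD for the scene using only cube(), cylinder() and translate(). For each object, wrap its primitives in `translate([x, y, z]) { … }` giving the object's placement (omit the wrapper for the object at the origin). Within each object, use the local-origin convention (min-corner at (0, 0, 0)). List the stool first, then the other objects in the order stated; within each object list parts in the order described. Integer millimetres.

translate([0, 0, 348]) cube([332, 306, 35]);
cube([46, 46, 348]);
translate([286, 0, 0]) cube([46, 46, 348]);
translate([0, 260, 0]) cube([46, 46, 348]);
translate([286, 260, 0]) cube([46, 46, 348]);
translate([39, 64, 383]) {
  cube([254, 178, 17]);
  translate([0, 0, 17]) cube([254, 17, 298]);
  translate([0, 161, 17]) cube([254, 17, 298]);
  translate([0, 17, 17]) cube([17, 144, 298]);
  translate([237, 17, 17]) cube([17, 144, 298]);
}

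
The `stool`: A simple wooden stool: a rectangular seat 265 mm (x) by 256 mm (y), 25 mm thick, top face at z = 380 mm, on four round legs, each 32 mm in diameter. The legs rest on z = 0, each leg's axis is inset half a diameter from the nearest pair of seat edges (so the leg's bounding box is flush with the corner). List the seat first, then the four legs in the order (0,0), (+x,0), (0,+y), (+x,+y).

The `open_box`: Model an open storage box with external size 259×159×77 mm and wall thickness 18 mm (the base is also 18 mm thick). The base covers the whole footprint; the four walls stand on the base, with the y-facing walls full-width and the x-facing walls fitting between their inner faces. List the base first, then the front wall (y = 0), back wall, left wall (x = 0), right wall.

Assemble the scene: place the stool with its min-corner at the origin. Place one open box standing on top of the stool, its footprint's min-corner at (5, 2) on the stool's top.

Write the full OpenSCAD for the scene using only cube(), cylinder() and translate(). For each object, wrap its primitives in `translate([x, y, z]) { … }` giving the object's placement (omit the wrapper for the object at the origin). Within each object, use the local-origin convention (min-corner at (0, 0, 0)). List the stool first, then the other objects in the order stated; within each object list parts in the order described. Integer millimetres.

translate([0, 0, 355]) cube([265, 256, 25]);
translate([16, 16, 0]) cylinder(h = 355, r = 16);
translate([249, 16, 0]) cylinder(h = 355, r = 16);
translate([16, 240, 0]) cylinder(h = 355, r = 16);
translate([249, 240, 0]) cylinder(h = 355, r = 16);
translate([5, 2, 380]) {
  cube([259, 159, 18]);
  translate([0, 0, 18]) cube([259, 18, 59]);
  translate([0, 141, 18]) cube([259, 18, 59]);
  translate([0, 18, 18]) cube([18, 123, 59]);
  translate([241, 18, 18]) cube([18, 123, 59]);
}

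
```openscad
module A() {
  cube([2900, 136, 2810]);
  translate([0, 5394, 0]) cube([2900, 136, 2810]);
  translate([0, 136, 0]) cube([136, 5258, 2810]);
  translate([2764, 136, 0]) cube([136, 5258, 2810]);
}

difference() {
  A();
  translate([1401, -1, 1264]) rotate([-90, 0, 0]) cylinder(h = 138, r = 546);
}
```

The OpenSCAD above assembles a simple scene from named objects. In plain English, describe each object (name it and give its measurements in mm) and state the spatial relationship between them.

A is a box-shaped house frame (walls only): outside footprint 2900×5530 mm, wall height 2810 mm, wall thickness 136 mm. The two y-facing walls run the full x-width; the two x-facing walls fit between the inner faces of the y-facing walls.

The house frame has a circular hole of radius 546 mm through its front wall, centred at (x = 1401, z = 1264).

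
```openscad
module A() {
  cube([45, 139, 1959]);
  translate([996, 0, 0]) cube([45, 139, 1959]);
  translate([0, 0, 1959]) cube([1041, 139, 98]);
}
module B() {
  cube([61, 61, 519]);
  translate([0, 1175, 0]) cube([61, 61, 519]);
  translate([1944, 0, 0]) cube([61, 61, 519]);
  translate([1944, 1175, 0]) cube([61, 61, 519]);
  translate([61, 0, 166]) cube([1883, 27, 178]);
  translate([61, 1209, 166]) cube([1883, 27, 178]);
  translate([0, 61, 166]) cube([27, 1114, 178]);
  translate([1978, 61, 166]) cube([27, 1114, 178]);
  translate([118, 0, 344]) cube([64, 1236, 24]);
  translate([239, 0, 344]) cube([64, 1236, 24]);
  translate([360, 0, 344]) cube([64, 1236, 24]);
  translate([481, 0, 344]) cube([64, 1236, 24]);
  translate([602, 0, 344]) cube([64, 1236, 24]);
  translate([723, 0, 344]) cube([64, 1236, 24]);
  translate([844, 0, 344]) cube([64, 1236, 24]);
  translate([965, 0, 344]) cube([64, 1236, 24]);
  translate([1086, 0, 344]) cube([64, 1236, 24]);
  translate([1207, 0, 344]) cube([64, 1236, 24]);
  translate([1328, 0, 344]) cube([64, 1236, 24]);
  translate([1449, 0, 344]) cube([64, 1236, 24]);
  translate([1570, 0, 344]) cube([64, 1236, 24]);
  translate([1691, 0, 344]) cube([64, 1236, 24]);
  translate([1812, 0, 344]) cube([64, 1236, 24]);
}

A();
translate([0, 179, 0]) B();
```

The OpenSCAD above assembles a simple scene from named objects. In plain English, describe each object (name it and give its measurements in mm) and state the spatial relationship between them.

A is a door frame. The clear opening is 951 mm wide and 1959 mm high. Two 45 mm wide jambs, 139 mm deep, stand either side of the opening from the floor to the top of the opening. A 98 mm thick head sits across the top of both jambs, spanning the full outside width of the frame.

B is a bed frame 2005 mm long (x) by 1236 mm wide (y). Four 61×61 mm corner posts, 519 mm tall, at the corners of the footprint. Four rails of 27 mm thickness and 178 mm height run between adjacent posts with their undersides at z = 166 mm, their outer faces flush with the outside of the frame (the two x-running rails run between the posts' inner faces; the two y-running rails run between the posts' inner faces). 15 slats, each 64 mm wide (x) and 24 mm thick, lie across the top of the two x-running rails, running the full 1236 mm width of the frame in y; the slats are evenly spaced along x between the inner faces of the end posts with equal gaps (rounded down to the nearest mm) at the −x end and between each pair — any rounding remainder accumulates at the +x end.

The bed frame is on the floor beside the door frame on its +y side.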